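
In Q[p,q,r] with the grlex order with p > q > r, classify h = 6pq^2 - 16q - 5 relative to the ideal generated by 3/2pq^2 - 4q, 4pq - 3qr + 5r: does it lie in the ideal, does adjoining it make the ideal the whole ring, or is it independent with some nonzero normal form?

First compute the reduced Gröbner basis of I by Buchberger's algorithm.
f_1 = 3/2pq^2 - 4q, LT = pq^2.
f_2 = 4pq - 3qr + 5r, LT = pq.

S(f_1,f_2): lcm = pq^2. S = 3/4q^2r - 5/4qr - 8/3q.
  leading term q^2r: no divisor's leading term divides it; move 3/4q^2r to the remainder.
  leading term qr: no divisor's leading term divides it; move -5/4qr to the remainder.
  leading term q: no divisor's leading term divides it; move -8/3q to the remainder.
  remainder 3/4q^2r - 5/4qr - 8/3q ≠ 0; add k_3 = 3/4q^2r - 5/4qr - 8/3q to the basis.

S(f_1,k_3): lcm = pq^2r. S = 5/3pqr + 32/9pq - 8/3qr.
  leading term pqr: subtract (5/12r)·f_2 from 5/3pqr + 32/9pq - 8/3qr → 5/4qr^2 + 32/9pq - 8/3qr - 25/12r^2
  leading term qr^2: no divisor's leading term divides it; move 5/4qr^2 to the remainder.
  leading term pq: subtract (8/9)·f_2 from 32/9pq - 8/3qr - 25/12r^2 → -25/12r^2 - 40/9r
  leading term r^2: no divisor's leading term divides it; move -25/12r^2 to the remainder.
  leading term r: no divisor's leading term divides it; move -40/9r to the remainder.
  remainder 5/4qr^2 - 25/12r^2 - 40/9r ≠ 0; add k_4 = 5/4qr^2 - 25/12r^2 - 40/9r to the basis.

S(f_2,k_4): lcm = pqr^2. S = -3/4qr^3 + 5/3pr^2 + 5/4r^3 + 32/9pr.
  leading term qr^3: subtract (-3/5r)·k_4 from -3/4qr^3 + 5/3pr^2 + 5/4r^3 + 32/9pr → 5/3pr^2 + 32/9pr - 8/3r^2
  leading term pr^2: no divisor's leading term divides it; move 5/3pr^2 to the remainder.
  leading term pr: no divisor's leading term divides it; move 32/9pr to the remainder.
  leading term r^2: no divisor's leading term divides it; move -8/3r^2 to the remainder.
  remainder 5/3pr^2 + 32/9pr - 8/3r^2 ≠ 0; add k_5 = 5/3pr^2 + 32/9pr - 8/3r^2 to the basis.

The other S-polynomials (S(f_2,k_3), S(f_1,k_4), S(k_3,k_4), S(f_1,k_5), S(f_2,k_5), S(k_3,k_5), S(k_4,k_5)) all reduce to 0 modulo the current basis, so we have a Gröbner basis.
Inter-reduce: drop elements whose leading term is divisible by another's, tail-reduce, and make monic.
Reduced Gröbner basis: {pr^2 + 32/15pr - 8/5r^2, q^2r - 5/3qr - 32/9q, qr^2 - 5/3r^2 - 32/9r, pq - 3/4qr + 5/4r}.
Label its elements g_1 = pr^2 + 32/15pr - 8/5r^2, g_2 = q^2r - 5/3qr - 32/9q, g_3 = qr^2 - 5/3r^2 - 32/9r, g_4 = pq - 3/4qr + 5/4r.

Reduce h = 6pq^2 - 16q - 5 modulo G:
  leading term pq^2: subtract (6q)·g_4 from 6pq^2 - 16q - 5 → 9/2q^2r - 15/2qr - 16q - 5
  leading term q^2r: subtract (9/2)·g_2 from 9/2q^2r - 15/2qr - 16q - 5 → -5
  leading term 1: no divisor's leading term divides it; move -5 to the remainder.
  normal form = -5.
The normal form is nonzero, so h ∉ I. Since h minus its normal form lies in I, I + (h) = I + (n) where n = -5; decide whether this ideal is the whole ring.
Here n = -5 is a nonzero constant, hence a unit: 1 ∈ I + (h), the Gröbner basis of I + (h) is {1}, and the enlarged system has no common solution — adjoining h is inconsistent.

Adjoining 6pq^2 - 16q - 5 makes the ideal the whole ring: the system is inconsistent.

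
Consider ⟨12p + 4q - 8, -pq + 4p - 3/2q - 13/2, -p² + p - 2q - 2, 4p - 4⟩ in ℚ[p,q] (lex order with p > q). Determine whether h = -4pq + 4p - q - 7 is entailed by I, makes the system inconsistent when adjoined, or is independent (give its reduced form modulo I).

First compute the reduced Gröbner basis of I by Buchberger's algorithm.
f_1 = 12p + 4q - 8, LT = p.
f_2 = -pq + 4p - 3/2q - 13/2, LT = pq.
f_3 = -p² + p - 2q - 2, LT = p².
f_4 = 4p - 4, LT = p.

S(f_1,f_2): lcm = pq. S = 4p + ⅓q² - 13/6q - 13/2.
  reduce S modulo (f_1, f_2, f_3, f_4):
  remainder ⅓q² - 7/2q - 23/6 ≠ 0; add k_5 = ⅓q² - 7/2q - 23/6 to the basis.

S(f_1,f_3): lcm = p². S = ⅓pq + ⅓p - 2q - 2.
  reduce S modulo (f_1, f_2, f_3, f_4, k_5):
  remainder -55/18q - 55/18 ≠ 0; add k_6 = -55/18q - 55/18 to the basis.

The other S-polynomials (S(f_1,f_4), S(f_2,f_3), S(f_2,f_4), S(f_3,f_4), S(f_1,k_5), S(f_2,k_5), S(f_3,k_5), S(f_4,k_5), S(f_1,k_6), S(f_2,k_6), S(f_3,k_6), S(f_4,k_6), S(k_5,k_6)) all reduce to 0 modulo the current basis, so we have a Gröbner basis.
Inter-reduce: drop elements whose leading term is divisible by another's, tail-reduce, and make monic.
Reduced Gröbner basis: {p - 1, q + 1}.
Label its elements g_1 = p - 1, g_2 = q + 1.

Reduce h = -4pq + 4p - q - 7 modulo G:
  leading term pq: subtract (-4q)·g_1 from -4pq + 4p - q - 7 → 4p - 5q - 7
  leading term p: subtract (4)·g_1 from 4p - 5q - 7 → -5q - 3
  leading term q: subtract (-5)·g_2 from -5q - 3 → 2
  leading term 1: no divisor's leading term divides it; move 2 to the remainder.
  normal form = 2.
The normal form is nonzero, so h ∉ I. Since h minus its normal form lies in I, I + (h) = I + (r) where r = 2; decide whether this ideal is the whole ring.
Here r = 2 is a nonzero constant, hence a unit: 1 ∈ I + (h), the Gröbner basis of I + (h) is {1}, and the enlarged system has no common solution — adjoining h is inconsistent.

The remainder on division by a Gröbner basis is unique — it is the normal form.

Adjoining -4pq + 4p - q - 7 makes the ideal the whole ring: the system is inconsistent.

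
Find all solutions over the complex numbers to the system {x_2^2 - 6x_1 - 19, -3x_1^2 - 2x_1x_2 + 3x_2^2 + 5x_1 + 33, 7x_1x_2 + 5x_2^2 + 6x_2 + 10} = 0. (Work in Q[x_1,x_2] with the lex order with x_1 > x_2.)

Compute a lex Gröbner basis by Buchberger's algorithm.
f_1 = -6x_1 + x_2^2 - 19, LT = x_1.
f_2 = -3x_1^2 - 2x_1x_2 + 5x_1 + 3x_2^2 + 33, LT = x_1^2.
f_3 = 7x_1x_2 + 5x_2^2 + 6x_2 + 10, LT = x_1x_2.

S(f_1,f_2): lcm = x_1^2. S = -1/6x_1x_2^2 - 2/3x_1x_2 + 29/6x_1 + x_2^2 + 11.
  leading term x_1x_2^2: subtract (1/36x_2^2)·f_1 from -1/6x_1x_2^2 - 2/3x_1x_2 + 29/6x_1 + x_2^2 + 11 → -2/3x_1x_2 + 29/6x_1 - 1/36x_2^4 + 55/36x_2^2 + 11
  leading term x_1x_2: subtract (1/9x_2)·f_1 from -2/3x_1x_2 + 29/6x_1 - 1/36x_2^4 + 55/36x_2^2 + 11 → 29/6x_1 - 1/36x_2^4 - 1/9x_2^3 + 55/36x_2^2 + 19/9x_2 + 11
  leading term x_1: subtract (-29/36)·f_1 from 29/6x_1 - 1/36x_2^4 - 1/9x_2^3 + 55/36x_2^2 + 19/9x_2 + 11 → -1/36x_2^4 - 1/9x_2^3 + 7/3x_2^2 + 19/9x_2 - 155/36
  leading term x_2^4: no divisor's leading term divides it; move -1/36x_2^4 to the remainder.
  leading term x_2^3: no divisor's leading term divides it; move -1/9x_2^3 to the remainder.
  leading term x_2^2: no divisor's leading term divides it; move 7/3x_2^2 to the remainder.
  leading term x_2: no divisor's leading term divides it; move 19/9x_2 to the remainder.
  leading term 1: no divisor's leading term divides it; move -155/36 to the remainder.
  remainder -1/36x_2^4 - 1/9x_2^3 + 7/3x_2^2 + 19/9x_2 - 155/36 ≠ 0; add h_4 = -1/36x_2^4 - 1/9x_2^3 + 7/3x_2^2 + 19/9x_2 - 155/36 to the basis.

S(f_1,f_3): lcm = x_1x_2. S = -1/6x_2^3 - 5/7x_2^2 + 97/42x_2 - 10/7.
  leading term x_2^3: no divisor's leading term divides it; move -1/6x_2^3 to the remainder.
  leading term x_2^2: no divisor's leading term divides it; move -5/7x_2^2 to the remainder.
  leading term x_2: no divisor's leading term divides it; move 97/42x_2 to the remainder.
  leading term 1: no divisor's leading term divides it; move -10/7 to the remainder.
  remainder -1/6x_2^3 - 5/7x_2^2 + 97/42x_2 - 10/7 ≠ 0; add h_5 = -1/6x_2^3 - 5/7x_2^2 + 97/42x_2 - 10/7 to the basis.

S(f_2,f_3): lcm = x_1^2x_2. S = -1/21x_1x_2^2 - 53/21x_1x_2 - 10/7x_1 - x_2^3 - 11x_2.
  leading term x_1x_2^2: subtract (1/126x_2^2)·f_1 from -1/21x_1x_2^2 - 53/21x_1x_2 - 10/7x_1 - x_2^3 - 11x_2 → -53/21x_1x_2 - 10/7x_1 - 1/126x_2^4 - x_2^3 + 19/126x_2^2 - 11x_2
  leading term x_1x_2: subtract (53/126x_2)·f_1 from -53/21x_1x_2 - 10/7x_1 - 1/126x_2^4 - x_2^3 + 19/126x_2^2 - 11x_2 → -10/7x_1 - 1/126x_2^4 - 179/126x_2^3 + 19/126x_2^2 - 379/126x_2
  leading term x_1: subtract (5/21)·f_1 from -10/7x_1 - 1/126x_2^4 - 179/126x_2^3 + 19/126x_2^2 - 379/126x_2 → -1/126x_2^4 - 179/126x_2^3 - 11/126x_2^2 - 379/126x_2 + 95/21
  leading term x_2^4: subtract (2/7)·h_4 from -1/126x_2^4 - 179/126x_2^3 - 11/126x_2^2 - 379/126x_2 + 95/21 → -25/18x_2^3 - 95/126x_2^2 - 65/18x_2 + 725/126
  leading term x_2^3: subtract (25/3)·h_5 from -25/18x_2^3 - 95/126x_2^2 - 65/18x_2 + 725/126 → 655/126x_2^2 - 160/7x_2 + 2225/126
  leading term x_2^2: no divisor's leading term divides it; move 655/126x_2^2 to the remainder.
  leading term x_2: no divisor's leading term divides it; move -160/7x_2 to the remainder.
  leading term 1: no divisor's leading term divides it; move 2225/126 to the remainder.
  remainder 655/126x_2^2 - 160/7x_2 + 2225/126 ≠ 0; add h_6 = 655/126x_2^2 - 160/7x_2 + 2225/126 to the basis.

S(f_3,h_4): lcm = x_1x_2^4. S = -4x_1x_2^3 + 84x_1x_2^2 + 76x_1x_2 - 155x_1 + 5/7x_2^5 + 6/7x_2^4 + 10/7x_2^3.
  leading term x_1x_2^3: subtract (2/3x_2^3)·f_1 from -4x_1x_2^3 + 84x_1x_2^2 + 76x_1x_2 - 155x_1 + 5/7x_2^5 + 6/7x_2^4 + 10/7x_2^3 → 84x_1x_2^2 + 76x_1x_2 - 155x_1 + 1/21x_2^5 + 6/7x_2^4 + 296/21x_2^3
  leading term x_1x_2^2: subtract (-14x_2^2)·f_1 from 84x_1x_2^2 + 76x_1x_2 - 155x_1 + 1/21x_2^5 + 6/7x_2^4 + 296/21x_2^3 → 76x_1x_2 - 155x_1 + 1/21x_2^5 + 104/7x_2^4 + 296/21x_2^3 - 266x_2^2
  leading term x_1x_2: subtract (-38/3x_2)·f_1 from 76x_1x_2 - 155x_1 + 1/21x_2^5 + 104/7x_2^4 + 296/21x_2^3 - 266x_2^2 → -155x_1 + 1/21x_2^5 + 104/7x_2^4 + 562/21x_2^3 - 266x_2^2 - 722/3x_2
  leading term x_1: subtract (155/6)·f_1 from -155x_1 + 1/21x_2^5 + 104/7x_2^4 + 562/21x_2^3 - 266x_2^2 - 722/3x_2 → 1/21x_2^5 + 104/7x_2^4 + 562/21x_2^3 - 1751/6x_2^2 - 722/3x_2 + 2945/6
  leading term x_2^5: subtract (-12/7x_2)·h_4 from 1/21x_2^5 + 104/7x_2^4 + 562/21x_2^3 - 1751/6x_2^2 - 722/3x_2 + 2945/6 → 44/3x_2^4 + 646/21x_2^3 - 4035/14x_2^2 - 5209/21x_2 + 2945/6
  leading term x_2^4: subtract (-528)·h_4 from 44/3x_2^4 + 646/21x_2^3 - 4035/14x_2^2 - 5209/21x_2 + 2945/6 → -586/21x_2^3 + 13213/14x_2^2 + 18199/21x_2 - 3565/2
  leading term x_2^3: subtract (1172/7)·h_5 from -586/21x_2^3 + 13213/14x_2^2 + 18199/21x_2 - 3565/2 → 104211/98x_2^2 + 23517/49x_2 - 151245/98
  leading term x_2^2: subtract (937899/4585)·h_6 from 104211/98x_2^2 + 23517/49x_2 - 151245/98 → 33093495/6419x_2 - 33093495/6419
  leading term x_2: no divisor's leading term divides it; move 33093495/6419x_2 to the remainder.
  leading term 1: no divisor's leading term divides it; move -33093495/6419 to the remainder.
  remainder 33093495/6419x_2 - 33093495/6419 ≠ 0; add h_7 = 33093495/6419x_2 - 33093495/6419 to the basis.

The other S-polynomials (S(f_1,h_4), S(f_2,h_4), S(f_1,h_5), S(f_2,h_5), S(f_3,h_5), S(h_4,h_5), S(f_1,h_6), S(f_2,h_6), S(f_3,h_6), S(h_4,h_6), S(h_5,h_6), S(f_1,h_7), S(f_2,h_7), S(f_3,h_7), S(h_4,h_7), S(h_5,h_7), S(h_6,h_7)) all reduce to 0 modulo the current basis, so we have a Gröbner basis.
Inter-reduce: drop elements whose leading term is divisible by another's, tail-reduce, and make monic.
Reduced Gröbner basis: {x_1 + 3, x_2 - 1}.

Elimination: the polynomial x_2 - 1 lies in the elimination ideal for x_2, so x_2 ∈ {1}. For each such x_2, the remaining basis elements (now univariate) give the rest of the solution.
  x_2 = 1: the earlier basis element becomes x_1 + 3 = 0, giving x_1 = -3 — point (-3, 1).
Substituting each solution back into the original system confirms all equations vanish.

{(-3, 1)}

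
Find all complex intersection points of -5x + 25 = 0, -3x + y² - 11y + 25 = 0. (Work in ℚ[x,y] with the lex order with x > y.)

{(5, 1), (5, 10)}

Compute a lex Gröbner basis by Buchberger's algorithm.
f_1 = -5x + 25, LT = x.
f_2 = -3x + y² - 11y + 25, LT = x.

S(f_1,f_2): lcm = x. S = ⅓y² - 11/3y + 10/3.
  reduce S modulo (f_1, f_2):
  remainder ⅓y² - 11/3y + 10/3 ≠ 0; add h_3 = ⅓y² - 11/3y + 10/3 to the basis.

The other S-polynomials (S(f_1,h_3), S(f_2,h_3)) all reduce to 0 modulo the current basis, so we have a Gröbner basis.
Inter-reduce: drop elements whose leading term is divisible by another's, tail-reduce, and make monic.
Reduced Gröbner basis: {x - 5, y² - 11y + 10}.

Elimination: the polynomial y² - 11y + 10 lies in the elimination ideal for y, so y ∈ {1, 10}. For each such y, the remaining basis elements (now univariate) give the rest of the solution.
  y = 1: the earlier basis element becomes x - 5 = 0, giving x = 5 — point (5, 1).
  y = 10: the earlier basis element becomes x - 5 = 0, giving x = 5 — point (5, 10).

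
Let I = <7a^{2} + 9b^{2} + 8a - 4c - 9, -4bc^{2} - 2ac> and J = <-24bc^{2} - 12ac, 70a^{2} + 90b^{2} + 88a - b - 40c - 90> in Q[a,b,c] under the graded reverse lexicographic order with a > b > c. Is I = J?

Equality of ideals is decidable: compute both reduced Gröbner bases (unique for the ordering) and check whether they agree.
Buchberger on the first generating set:
f_1 = 7a^{2} + 9b^{2} + 8a - 4c - 9, LT = a^{2}.
f_2 = -4bc^{2} - 2ac, LT = bc^{2}.

S(f_1,f_2): leading monomials are coprime, so the S-polynomial reduces to 0 (Buchberger's first criterion).
Every S-polynomial of the final basis reduces to 0, so we have a Gröbner basis.
Inter-reduce: drop elements whose leading term is divisible by another's, tail-reduce, and make monic.
Reduced Gröbner basis: {bc^{2} + \tfrac{1}{2}ac, a^{2} + \tfrac{9}{7}b^{2} + \tfrac{8}{7}a - \tfrac{4}{7}c - \tfrac{9}{7}}.

Buchberger on the second generating set:
h_1 = -24bc^{2} - 12ac, LT = bc^{2}.
h_2 = 70a^{2} + 90b^{2} + 88a - b - 40c - 90, LT = a^{2}.

S(h_1,h_2): leading monomials are coprime, so the S-polynomial reduces to 0 (Buchberger's first criterion).
Every S-polynomial of the final basis reduces to 0, so we have a Gröbner basis.
Inter-reduce: drop elements whose leading term is divisible by another's, tail-reduce, and make monic.
Reduced Gröbner basis: {bc^{2} + \tfrac{1}{2}ac, a^{2} + \tfrac{9}{7}b^{2} + \tfrac{44}{35}a - \tfrac{1}{70}b - \tfrac{4}{7}c - \tfrac{9}{7}}.

These differ, so the ideals are not equal.

No, the ideals differ.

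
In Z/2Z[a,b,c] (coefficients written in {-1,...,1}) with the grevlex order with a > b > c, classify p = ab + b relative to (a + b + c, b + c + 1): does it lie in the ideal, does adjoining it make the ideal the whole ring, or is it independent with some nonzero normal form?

ab + b lies in I (it reduces to 0).

First compute the reduced Gröbner basis of I by Buchberger's algorithm.
f_1 = a + b + c, LT = a.
f_2 = b + c + 1, LT = b.

The S-polynomials (S(f_1,f_2)) all reduce to 0 modulo the current basis, so we have a Gröbner basis.
Inter-reduce: drop elements whose leading term is divisible by another's, tail-reduce, and make monic.
Reduced Gröbner basis: {a + 1, b + c + 1}.
Label its elements g_1 = a + 1, g_2 = b + c + 1.

Reduce p = ab + b modulo G:
  leading term ab: subtract (b)·g_1 from ab + b → 0
  normal form = 0.
Since the normal form is 0, p ∈ I.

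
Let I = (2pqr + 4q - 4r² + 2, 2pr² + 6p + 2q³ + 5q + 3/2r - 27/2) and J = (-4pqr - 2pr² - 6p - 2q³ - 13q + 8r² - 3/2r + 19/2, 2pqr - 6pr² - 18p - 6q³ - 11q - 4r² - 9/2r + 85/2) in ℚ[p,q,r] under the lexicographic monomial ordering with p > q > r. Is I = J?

Yes, the ideals are equal.

For a fixed monomial order, each ideal has a unique reduced Gröbner basis; comparing bases decides equality.
Buchberger on the first generating set:
f_1 = 2pqr + 4q - 4r² + 2, LT = pqr.
f_2 = 2pr² + 6p + 2q³ + 5q + 3/2r - 27/2, LT = pr².

S(f_1,f_2): lcm = pqr². S = -3pq - q⁴ - 5/2q² + 5/4qr + 27/4q - 2r³ + r.
  leading term pq: no divisor's leading term divides it; move -3pq to the remainder.
  leading term q⁴: no divisor's leading term divides it; move -q⁴ to the remainder.
  leading term q²: no divisor's leading term divides it; move -5/2q² to the remainder.
  leading term qr: no divisor's leading term divides it; move 5/4qr to the remainder.
  leading term q: no divisor's leading term divides it; move 27/4q to the remainder.
  leading term r³: no divisor's leading term divides it; move -2r³ to the remainder.
  leading term r: no divisor's leading term divides it; move r to the remainder.
  remainder -3pq - q⁴ - 5/2q² + 5/4qr + 27/4q - 2r³ + r ≠ 0; add g_3 = -3pq - q⁴ - 5/2q² + 5/4qr + 27/4q - 2r³ + r to the basis.

S(f_1,g_3): lcm = pqr. S = -⅓q⁴r - ⅚q²r + 5/12qr² + 9/4qr + 2q - ⅔r⁴ - 5/3r² + 1.
  leading term q⁴r: no divisor's leading term divides it; move -⅓q⁴r to the remainder.
  leading term q²r: no divisor's leading term divides it; move -⅚q²r to the remainder.
  leading term qr²: no divisor's leading term divides it; move 5/12qr² to the remainder.
  leading term qr: no divisor's leading term divides it; move 9/4qr to the remainder.
  leading term q: no divisor's leading term divides it; move 2q to the remainder.
  leading term r⁴: no divisor's leading term divides it; move -⅔r⁴ to the remainder.
  leading term r²: no divisor's leading term divides it; move -5/3r² to the remainder.
  leading term 1: no divisor's leading term divides it; move 1 to the remainder.
  remainder -⅓q⁴r - ⅚q²r + 5/12qr² + 9/4qr + 2q - ⅔r⁴ - 5/3r² + 1 ≠ 0; add g_4 = -⅓q⁴r - ⅚q²r + 5/12qr² + 9/4qr + 2q - ⅔r⁴ - 5/3r² + 1 to the basis.

The other S-polynomials (S(f_2,g_3), S(f_1,g_4), S(f_2,g_4), S(g_3,g_4)) all reduce to 0 modulo the current basis, so we have a Gröbner basis.
Inter-reduce: drop elements whose leading term is divisible by another's, tail-reduce, and make monic.
Reduced Gröbner basis: {pq + ⅓q⁴ + ⅚q² - 5/12qr - 9/4q + ⅔r³ - ⅓r, pr² + 3p + q³ + 5/2q + ¾r - 27/4, q⁴r + 5/2q²r - 5/4qr² - 27/4qr - 6q + 2r⁴ + 5r² - 3}.

Buchberger on the second generating set:
h_1 = -4pqr - 2pr² - 6p - 2q³ - 13q + 8r² - 3/2r + 19/2, LT = pqr.
h_2 = 2pqr - 6pr² - 18p - 6q³ - 11q - 4r² - 9/2r + 85/2, LT = pqr.

S(h_1,h_2): lcm = pqr. S = 7/2pr² + 21/2p + 7/2q³ + 35/4q + 21/8r - 189/8.
  leading term pr²: no divisor's leading term divides it; move 7/2pr² to the remainder.
  leading term p: no divisor's leading term divides it; move 21/2p to the remainder.
  leading term q³: no divisor's leading term divides it; move 7/2q³ to the remainder.
  leading term q: no divisor's leading term divides it; move 35/4q to the remainder.
  leading term r: no divisor's leading term divides it; move 21/8r to the remainder.
  leading term 1: no divisor's leading term divides it; move -189/8 to the remainder.
  remainder 7/2pr² + 21/2p + 7/2q³ + 35/4q + 21/8r - 189/8 ≠ 0; add k_3 = 7/2pr² + 21/2p + 7/2q³ + 35/4q + 21/8r - 189/8 to the basis.

S(h_1,k_3): lcm = pqr². S = -3pq + ½pr³ + 3/2pr - q⁴ + ½q³r - 5/2q² + 5/2qr + 27/4q - 2r³ + ⅜r² - 19/8r.
  leading term pq: no divisor's leading term divides it; move -3pq to the remainder.
  leading term pr³: subtract (1/7r)·k_3 from ½pr³ + 3/2pr - q⁴ + ½q³r - 5/2q² + 5/2qr + 27/4q - 2r³ + ⅜r² - 19/8r → -q⁴ - 5/2q² + 5/4qr + 27/4q - 2r³ + r
  leading term q⁴: no divisor's leading term divides it; move -q⁴ to the remainder.
  leading term q²: no divisor's leading term divides it; move -5/2q² to the remainder.
  leading term qr: no divisor's leading term divides it; move 5/4qr to the remainder.
  leading term q: no divisor's leading term divides it; move 27/4q to the remainder.
  leading term r³: no divisor's leading term divides it; move -2r³ to the remainder.
  leading term r: no divisor's leading term divides it; move r to the remainder.
  remainder -3pq - q⁴ - 5/2q² + 5/4qr + 27/4q - 2r³ + r ≠ 0; add k_4 = -3pq - q⁴ - 5/2q² + 5/4qr + 27/4q - 2r³ + r to the basis.

S(h_1,k_4): lcm = pqr. S = ½pr² + 3/2p - ⅓q⁴r + ½q³ - ⅚q²r + 5/12qr² + 9/4qr + 13/4q - ⅔r⁴ - 5/3r² + ⅜r - 19/8.
  leading term pr²: subtract (1/7)·k_3 from ½pr² + 3/2p - ⅓q⁴r + ½q³ - ⅚q²r + 5/12qr² + 9/4qr + 13/4q - ⅔r⁴ - 5/3r² + ⅜r - 19/8 → -⅓q⁴r - ⅚q²r + 5/12qr² + 9/4qr + 2q - ⅔r⁴ - 5/3r² + 1
  leading term q⁴r: no divisor's leading term divides it; move -⅓q⁴r to the remainder.
  leading term q²r: no divisor's leading term divides it; move -⅚q²r to the remainder.
  leading term qr²: no divisor's leading term divides it; move 5/12qr² to the remainder.
  leading term qr: no divisor's leading term divides it; move 9/4qr to the remainder.
  leading term q: no divisor's leading term divides it; move 2q to the remainder.
  leading term r⁴: no divisor's leading term divides it; move -⅔r⁴ to the remainder.
  leading term r²: no divisor's leading term divides it; move -5/3r² to the remainder.
  leading term 1: no divisor's leading term divides it; move 1 to the remainder.
  remainder -⅓q⁴r - ⅚q²r + 5/12qr² + 9/4qr + 2q - ⅔r⁴ - 5/3r² + 1 ≠ 0; add k_5 = -⅓q⁴r - ⅚q²r + 5/12qr² + 9/4qr + 2q - ⅔r⁴ - 5/3r² + 1 to the basis.

The other S-polynomials (S(h_2,k_3), S(h_2,k_4), S(k_3,k_4), S(h_1,k_5), S(h_2,k_5), S(k_3,k_5), S(k_4,k_5)) all reduce to 0 modulo the current basis, so we have a Gröbner basis.
Inter-reduce: drop elements whose leading term is divisible by another's, tail-reduce, and make monic.
Reduced Gröbner basis: {pq + ⅓q⁴ + ⅚q² - 5/12qr - 9/4q + ⅔r³ - ⅓r, pr² + 3p + q³ + 5/2q + ¾r - 27/4, q⁴r + 5/2q²r - 5/4qr² - 27/4qr - 6q + 2r⁴ + 5r² - 3}.

Same reduced basis, so the two generating sets span the same ideal.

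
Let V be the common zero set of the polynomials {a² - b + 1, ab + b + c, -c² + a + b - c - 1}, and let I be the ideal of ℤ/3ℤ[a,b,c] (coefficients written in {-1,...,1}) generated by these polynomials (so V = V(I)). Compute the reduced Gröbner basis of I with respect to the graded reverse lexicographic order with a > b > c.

G = {a² - b + 1, ab + b + c, b² + ac + b - c, c² - a - b + c + 1}

f_1 = a² - b + 1, LT = a².
f_2 = ab + b + c, LT = ab.
f_3 = -c² + a + b - c - 1, LT = c².

S(f_1,f_2): lcm = a²b. S = -ab - b² - ac + b.
  reduce S modulo (f_1, f_2, f_3):
  remainder -b² - ac - b + c ≠ 0; add g_4 = -b² - ac - b + c to the basis.

The other S-polynomials (S(f_1,f_3), S(f_2,f_3), S(f_1,g_4), S(f_2,g_4), S(f_3,g_4)) all reduce to 0 modulo the current basis, so we have a Gröbner basis.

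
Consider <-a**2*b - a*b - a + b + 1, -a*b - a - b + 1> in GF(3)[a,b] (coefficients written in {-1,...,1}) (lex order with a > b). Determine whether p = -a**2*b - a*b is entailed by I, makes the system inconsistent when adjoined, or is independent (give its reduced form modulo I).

First compute the reduced Gröbner basis of I by Buchberger's algorithm.
f_1 = -a**2*b - a*b - a + b + 1, LT = a**2*b.
f_2 = -a*b - a - b + 1, LT = a*b.

S(f_1,f_2): lcm = a**2*b. S = -a**2 - a - b - 1.
  reduce S modulo (f_1, f_2):
  remainder -a**2 - a - b - 1 ≠ 0; add h_3 = -a**2 - a - b - 1 to the basis.

S(f_1,h_3): lcm = a**2*b. S = a - b**2 + b - 1.
  reduce S modulo (f_1, f_2, h_3):
  remainder a - b**2 + b - 1 ≠ 0; add h_4 = a - b**2 + b - 1 to the basis.

S(f_1,h_4): lcm = a**2*b. S = a*b**3 - a*b**2 - a*b + a - b - 1.
  reduce S modulo (f_1, f_2, h_3, h_4):
  remainder -b**3 - b ≠ 0; add h_5 = -b**3 - b to the basis.

The other S-polynomials (S(f_2,h_3), S(f_2,h_4), S(h_3,h_4), S(f_1,h_5), S(f_2,h_5), S(h_3,h_5), S(h_4,h_5)) all reduce to 0 modulo the current basis, so we have a Gröbner basis.
Inter-reduce: drop elements whose leading term is divisible by another's, tail-reduce, and make monic.
Reduced Gröbner basis: {a - b**2 + b - 1, b**3 + b}.
Label its elements g_1 = a - b**2 + b - 1, g_2 = b**3 + b.

Reduce p = -a**2*b - a*b modulo G:
  leading term a**2*b: subtract (-a*b)·g_1 from -a**2*b - a*b → -a*b**3 + a*b**2 + a*b
  leading term a*b**3: subtract (-b**3)·g_1 from -a*b**3 + a*b**2 + a*b → a*b**2 + a*b - b**5 + b**4 - b**3
  leading term a*b**2: subtract (b**2)·g_1 from a*b**2 + a*b - b**5 + b**4 - b**3 → a*b - b**5 - b**4 + b**3 + b**2
  leading term a*b: subtract (b)·g_1 from a*b - b**5 - b**4 + b**3 + b**2 → -b**5 - b**4 - b**3 + b
  leading term b**5: subtract (-b**2)·g_2 from -b**5 - b**4 - b**3 + b → -b**4 + b
  leading term b**4: subtract (-b)·g_2 from -b**4 + b → b**2 + b
  leading term b**2: no divisor's leading term divides it; move b**2 to the remainder.
  leading term b: no divisor's leading term divides it; move b to the remainder.
  normal form = b**2 + b.
The normal form is nonzero, so p ∉ I. Since p minus its normal form lies in I, I + (p) = I + (r) where r = b**2 + b; decide whether this ideal is the whole ring.
Run Buchberger on G together with r (pairs among the g_i already reduce to 0 since G is a Gröbner basis):
g_1 = a - b**2 + b - 1, LT = a.
g_2 = b**3 + b, LT = b**3.
r = b**2 + b, LT = b**2.

S(g_2,r): lcm = b**3. S = -b**2 + b.
  reduce S modulo (g_1, g_2, r):
  remainder -b ≠ 0; add m_4 = -b to the basis.

The other S-polynomials (S(g_1,g_2), S(g_1,r), S(g_1,m_4), S(g_2,m_4), S(r,m_4)) all reduce to 0 modulo the current basis, so we have a Gröbner basis.
Inter-reduce: drop elements whose leading term is divisible by another's, tail-reduce, and make monic.
Reduced Gröbner basis: {a - 1, b}.
The reduced Gröbner basis of I + (p) is {a - 1, b} ≠ {1}, a proper ideal, so the enlarged system stays consistent: p is independent of I, with normal form b**2 + b.

The remainder on division by a Gröbner basis is unique — it is the normal form.

-a**2*b - a*b is independent of I; its normal form modulo I is b**2 + b.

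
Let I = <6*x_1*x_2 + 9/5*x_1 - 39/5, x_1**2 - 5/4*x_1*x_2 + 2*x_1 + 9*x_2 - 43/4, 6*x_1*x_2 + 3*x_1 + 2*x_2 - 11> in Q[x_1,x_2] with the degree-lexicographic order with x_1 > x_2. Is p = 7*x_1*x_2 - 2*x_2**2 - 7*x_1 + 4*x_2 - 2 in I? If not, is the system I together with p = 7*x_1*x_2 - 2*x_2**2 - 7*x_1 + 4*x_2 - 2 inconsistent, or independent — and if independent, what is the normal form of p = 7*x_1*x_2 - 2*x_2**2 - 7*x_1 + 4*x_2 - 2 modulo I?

7*x_1*x_2 - 2*x_2**2 - 7*x_1 + 4*x_2 - 2 lies in I (it reduces to 0).

First compute the reduced Gröbner basis of I by Buchberger's algorithm.
f_1 = 6*x_1*x_2 + 9/5*x_1 - 39/5, LT = x_1*x_2.
f_2 = x_1**2 - 5/4*x_1*x_2 + 2*x_1 + 9*x_2 - 43/4, LT = x_1**2.
f_3 = 6*x_1*x_2 + 3*x_1 + 2*x_2 - 11, LT = x_1*x_2.

S(f_1,f_2): lcm = x_1**2*x_2. S = 5/4*x_1*x_2**2 + 3/10*x_1**2 - 2*x_1*x_2 - 9*x_2**2 - 13/10*x_1 + 43/4*x_2.
  reduce S modulo (f_1, f_2, f_3):
  remainder -9*x_2**2 - 13/10*x_1 + 387/40*x_2 + 5/8 ≠ 0; add h_4 = -9*x_2**2 - 13/10*x_1 + 387/40*x_2 + 5/8 to the basis.

S(f_1,f_3): lcm = x_1*x_2. S = -1/5*x_1 - 1/3*x_2 + 8/15.
  reduce S modulo (f_1, f_2, f_3, h_4):
  remainder -1/5*x_1 - 1/3*x_2 + 8/15 ≠ 0; add h_5 = -1/5*x_1 - 1/3*x_2 + 8/15 to the basis.

S(f_2,f_3): lcm = x_1**2*x_2. S = -5/4*x_1*x_2**2 - 1/2*x_1**2 + 5/3*x_1*x_2 + 9*x_2**2 + 11/6*x_1 - 43/4*x_2.
  reduce S modulo (f_1, f_2, f_3, h_4, h_5):
  remainder -17/360*x_2 + 17/360 ≠ 0; add h_6 = -17/360*x_2 + 17/360 to the basis.

The other S-polynomials (S(f_1,h_4), S(f_2,h_4), S(f_3,h_4), S(f_1,h_5), S(f_2,h_5), S(f_3,h_5), S(h_4,h_5), S(f_1,h_6), S(f_2,h_6), S(f_3,h_6), S(h_4,h_6), S(h_5,h_6)) all reduce to 0 modulo the current basis, so we have a Gröbner basis.
Inter-reduce: drop elements whose leading term is divisible by another's, tail-reduce, and make monic.
Reduced Gröbner basis: {x_1 - 1, x_2 - 1}.
Label its elements g_1 = x_1 - 1, g_2 = x_2 - 1.

Reduce p = 7*x_1*x_2 - 2*x_2**2 - 7*x_1 + 4*x_2 - 2 modulo G:
  leading term x_1*x_2: subtract (7*x_2)·g_1 from 7*x_1*x_2 - 2*x_2**2 - 7*x_1 + 4*x_2 - 2 → -2*x_2**2 - 7*x_1 + 11*x_2 - 2
  leading term x_2**2: subtract (-2*x_2)·g_2 from -2*x_2**2 - 7*x_1 + 11*x_2 - 2 → -7*x_1 + 9*x_2 - 2
  leading term x_1: subtract (-7)·g_1 from -7*x_1 + 9*x_2 - 2 → 9*x_2 - 9
  leading term x_2: subtract (9)·g_2 from 9*x_2 - 9 → 0
  normal form = 0.
Since the normal form is 0, p ∈ I.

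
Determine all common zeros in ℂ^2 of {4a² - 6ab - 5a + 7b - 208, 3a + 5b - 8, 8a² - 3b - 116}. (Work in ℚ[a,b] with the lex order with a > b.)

{(-4, 4)}

Compute a lex Gröbner basis by Buchberger's algorithm.
f_1 = 4a² - 6ab - 5a + 7b - 208, LT = a².
f_2 = 3a + 5b - 8, LT = a.
f_3 = 8a² - 3b - 116, LT = a².

S(f_1,f_2): lcm = a². S = -19/6ab + 17/12a + 7/4b - 52.
  reduce S modulo (f_1, f_2, f_3):
  remainder 95/18b² - 163/18b - 434/9 ≠ 0; add h_4 = 95/18b² - 163/18b - 434/9 to the basis.

S(f_1,f_3): lcm = a². S = -3/2ab - 5/4a + 17/8b - 75/2.
  reduce S modulo (f_1, f_2, f_3, h_4):
  remainder 2051/456b - 2051/114 ≠ 0; add h_5 = 2051/456b - 2051/114 to the basis.

The other S-polynomials (S(f_2,f_3), S(f_1,h_4), S(f_2,h_4), S(f_3,h_4), S(f_1,h_5), S(f_2,h_5), S(f_3,h_5), S(h_4,h_5)) all reduce to 0 modulo the current basis, so we have a Gröbner basis.
Inter-reduce: drop elements whose leading term is divisible by another's, tail-reduce, and make monic.
Reduced Gröbner basis: {a + 4, b - 4}.

Elimination: the polynomial b - 4 lies in the elimination ideal for b, so b ∈ {4}. For each such b, the remaining basis elements (now univariate) give the rest of the solution.
  b = 4: the earlier basis element becomes a + 4 = 0, giving a = -4 — point (-4, 4).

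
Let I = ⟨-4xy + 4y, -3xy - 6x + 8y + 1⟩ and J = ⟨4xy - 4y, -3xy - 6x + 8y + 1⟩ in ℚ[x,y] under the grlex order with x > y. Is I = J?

Yes, the ideals are equal.

Equality of ideals is decidable: compute both reduced Gröbner bases (unique for the ordering) and check whether they agree.
Buchberger on the first generating set:
f_1 = -4xy + 4y, LT = xy.
f_2 = -3xy - 6x + 8y + 1, LT = xy.

S(f_1,f_2): lcm = xy. S = -2x + 5/3y + ⅓.
  reduce S modulo (f_1, f_2):
  remainder -2x + 5/3y + ⅓ ≠ 0; add g_3 = -2x + 5/3y + ⅓ to the basis.

S(f_1,g_3): lcm = xy. S = ⅚y² - ⅚y.
  reduce S modulo (f_1, f_2, g_3):
  remainder ⅚y² - ⅚y ≠ 0; add g_4 = ⅚y² - ⅚y to the basis.

The other S-polynomials (S(f_2,g_3), S(f_1,g_4), S(f_2,g_4), S(g_3,g_4)) all reduce to 0 modulo the current basis, so we have a Gröbner basis.
Inter-reduce: drop elements whose leading term is divisible by another's, tail-reduce, and make monic.
Reduced Gröbner basis: {y² - y, x - ⅚y - ⅙}.

Buchberger on the second generating set:
h_1 = 4xy - 4y, LT = xy.
h_2 = -3xy - 6x + 8y + 1, LT = xy.

S(h_1,h_2): lcm = xy. S = -2x + 5/3y + ⅓.
  reduce S modulo (h_1, h_2):
  remainder -2x + 5/3y + ⅓ ≠ 0; add k_3 = -2x + 5/3y + ⅓ to the basis.

S(h_1,k_3): lcm = xy. S = ⅚y² - ⅚y.
  reduce S modulo (h_1, h_2, k_3):
  remainder ⅚y² - ⅚y ≠ 0; add k_4 = ⅚y² - ⅚y to the basis.

The other S-polynomials (S(h_2,k_3), S(h_1,k_4), S(h_2,k_4), S(k_3,k_4)) all reduce to 0 modulo the current basis, so we have a Gröbner basis.
Inter-reduce: drop elements whose leading term is divisible by another's, tail-reduce, and make monic.
Reduced Gröbner basis: {y² - y, x - ⅚y - ⅙}.

These coincide, so the ideals are equal.
The choice of monomial ordering does not affect the verdict — as long as both bases are computed under the same ordering, their equality decides ideal equality.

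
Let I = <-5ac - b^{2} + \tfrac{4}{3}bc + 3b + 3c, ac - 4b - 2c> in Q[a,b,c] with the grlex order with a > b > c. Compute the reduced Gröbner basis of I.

G = {ac - 4b - 2c, b^{2} - \tfrac{4}{3}bc + 17b + 7c}

f_1 = -5ac - b^{2} + \tfrac{4}{3}bc + 3b + 3c, LT = ac.
f_2 = ac - 4b - 2c, LT = ac.

S(f_1,f_2): lcm = ac. S = \tfrac{1}{5}b^{2} - \tfrac{4}{15}bc + \tfrac{17}{5}b + \tfrac{7}{5}c.
  leading term b^{2}: no divisor's leading term divides it; move \tfrac{1}{5}b^{2} to the remainder.
  leading term bc: no divisor's leading term divides it; move -\tfrac{4}{15}bc to the remainder.
  leading term b: no divisor's leading term divides it; move \tfrac{17}{5}b to the remainder.
  leading term c: no divisor's leading term divides it; move \tfrac{7}{5}c to the remainder.
  remainder \tfrac{1}{5}b^{2} - \tfrac{4}{15}bc + \tfrac{17}{5}b + \tfrac{7}{5}c ≠ 0; add g_3 = \tfrac{1}{5}b^{2} - \tfrac{4}{15}bc + \tfrac{17}{5}b + \tfrac{7}{5}c to the basis.

S(f_1,g_3): leading monomials are coprime, so the S-polynomial reduces to 0 (Buchberger's first criterion).
S(f_2,g_3): leading monomials are coprime, so the S-polynomial reduces to 0 (Buchberger's first criterion).
Every S-polynomial of the final basis reduces to 0, so we have a Gröbner basis.
Inter-reduce: drop elements whose leading term is divisible by another's, tail-reduce, and make monic.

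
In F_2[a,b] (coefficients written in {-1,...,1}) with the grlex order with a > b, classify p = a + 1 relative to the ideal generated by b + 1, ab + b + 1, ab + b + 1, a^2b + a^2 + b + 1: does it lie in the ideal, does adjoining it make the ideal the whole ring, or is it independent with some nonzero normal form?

First compute the reduced Gröbner basis of I by Buchberger's algorithm.
f_1 = b + 1, LT = b.
f_2 = ab + b + 1, LT = ab.
f_3 = ab + b + 1, LT = ab.
f_4 = a^2b + a^2 + b + 1, LT = a^2b.

S(f_1,f_2): lcm = ab. S = a + b + 1.
  leading term a: no divisor's leading term divides it; move a to the remainder.
  leading term b: subtract (1)·f_1 from b + 1 → 0
  remainder a ≠ 0; add h_5 = a to the basis.

The other S-polynomials (S(f_1,f_3), S(f_1,f_4), S(f_2,f_3), S(f_2,f_4), S(f_3,f_4), S(f_1,h_5), S(f_2,h_5), S(f_3,h_5), S(f_4,h_5)) all reduce to 0 modulo the current basis, so we have a Gröbner basis.
Inter-reduce: drop elements whose leading term is divisible by another's, tail-reduce, and make monic.
Reduced Gröbner basis: {a, b + 1}.
Label its elements g_1 = a, g_2 = b + 1.

Reduce p = a + 1 modulo G:
  leading term a: subtract (1)·g_1 from a + 1 → 1
  leading term 1: no divisor's leading term divides it; move 1 to the remainder.
  normal form = 1.
The normal form is nonzero, so p ∉ I. Since p minus its normal form lies in I, I + (p) = I + (r) where r = 1; decide whether this ideal is the whole ring.
Here r = 1 is a nonzero constant, hence a unit: 1 ∈ I + (p), the Gröbner basis of I + (p) is {1}, and the enlarged system has no common solution — adjoining p is inconsistent.

Adjoining a + 1 makes the ideal the whole ring: the system is inconsistent.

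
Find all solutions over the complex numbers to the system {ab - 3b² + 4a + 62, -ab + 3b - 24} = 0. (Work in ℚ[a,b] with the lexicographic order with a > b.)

{(-5, 3), (3/4 - 3*sqrt(105)/4, -1 + sqrt(105)/3), (3/4 + 3*sqrt(105)/4, -sqrt(105)/3 - 1)}

Compute a lex Gröbner basis by Buchberger's algorithm.
f_1 = ab + 4a - 3b² + 62, LT = ab.
f_2 = -ab + 3b - 24, LT = ab.

S(f_1,f_2): lcm = ab. S = 4a - 3b² + 3b + 38.
  leading term a: no divisor's leading term divides it; move 4a to the remainder.
  leading term b²: no divisor's leading term divides it; move -3b² to the remainder.
  leading term b: no divisor's leading term divides it; move 3b to the remainder.
  leading term 1: no divisor's leading term divides it; move 38 to the remainder.
  remainder 4a - 3b² + 3b + 38 ≠ 0; add h_3 = 4a - 3b² + 3b + 38 to the basis.

S(f_1,h_3): lcm = ab. S = 4a + ¾b³ - 15/4b² - 19/2b + 62.
  leading term a: subtract (1)·h_3 from 4a + ¾b³ - 15/4b² - 19/2b + 62 → ¾b³ - ¾b² - 25/2b + 24
  leading term b³: no divisor's leading term divides it; move ¾b³ to the remainder.
  leading term b²: no divisor's leading term divides it; move -¾b² to the remainder.
  leading term b: no divisor's leading term divides it; move -25/2b to the remainder.
  leading term 1: no divisor's leading term divides it; move 24 to the remainder.
  remainder ¾b³ - ¾b² - 25/2b + 24 ≠ 0; add h_4 = ¾b³ - ¾b² - 25/2b + 24 to the basis.

The other S-polynomials (S(f_2,h_3), S(f_1,h_4), S(f_2,h_4), S(h_3,h_4)) all reduce to 0 modulo the current basis, so we have a Gröbner basis.
Inter-reduce: drop elements whose leading term is divisible by another's, tail-reduce, and make monic.
Reduced Gröbner basis: {a - ¾b² + ¾b + 19/2, b³ - b² - 50/3b + 32}.

From the last basis element, b³ - b² - 50/3b + 32 = 0, so b takes values in {3, -1 + sqrt(105)/3, -sqrt(105)/3 - 1}. Each choice, substituted upward through the basis, yields the corresponding point(s) of the solution set.
  b = 3: the earlier basis element becomes a + 5 = 0, giving a = -5 — point (-5, 3).
  b = -1 + sqrt(105)/3: the earlier basis element becomes a - 3/4 + 3*sqrt(105)/4 = 0, giving a = 3/4 - 3*sqrt(105)/4 — point (3/4 - 3*sqrt(105)/4, -1 + sqrt(105)/3).
  b = -sqrt(105)/3 - 1: the earlier basis element becomes a - 3*sqrt(105)/4 - 3/4 = 0, giving a = 3/4 + 3*sqrt(105)/4 — point (3/4 + 3*sqrt(105)/4, -sqrt(105)/3 - 1).
Substituting each solution back into the original system confirms all equations vanish.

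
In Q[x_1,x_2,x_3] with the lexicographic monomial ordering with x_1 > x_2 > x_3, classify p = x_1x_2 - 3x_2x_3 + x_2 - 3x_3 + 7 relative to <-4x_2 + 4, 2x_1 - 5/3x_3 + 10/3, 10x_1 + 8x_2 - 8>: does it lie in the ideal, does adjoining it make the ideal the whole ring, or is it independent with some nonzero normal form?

First compute the reduced Gröbner basis of I by Buchberger's algorithm.
f_1 = -4x_2 + 4, LT = x_2.
f_2 = 2x_1 - 5/3x_3 + 10/3, LT = x_1.
f_3 = 10x_1 + 8x_2 - 8, LT = x_1.

S(f_1,f_2): leading monomials are coprime, so the S-polynomial reduces to 0 (Buchberger's first criterion).
S(f_1,f_3): leading monomials are coprime, so the S-polynomial reduces to 0 (Buchberger's first criterion).
S(f_2,f_3): lcm = x_1. S = -4/5x_2 - 5/6x_3 + 37/15.
  leading term x_2: subtract (1/5)·f_1 from -4/5x_2 - 5/6x_3 + 37/15 → -5/6x_3 + 5/3
  leading term x_3: no divisor's leading term divides it; move -5/6x_3 to the remainder.
  leading term 1: no divisor's leading term divides it; move 5/3 to the remainder.
  remainder -5/6x_3 + 5/3 ≠ 0; add h_4 = -5/6x_3 + 5/3 to the basis.

S(f_1,h_4): leading monomials are coprime, so the S-polynomial reduces to 0 (Buchberger's first criterion).
S(f_2,h_4): leading monomials are coprime, so the S-polynomial reduces to 0 (Buchberger's first criterion).
S(f_3,h_4): leading monomials are coprime, so the S-polynomial reduces to 0 (Buchberger's first criterion).
Every S-polynomial of the final basis reduces to 0, so we have a Gröbner basis.
Inter-reduce: drop elements whose leading term is divisible by another's, tail-reduce, and make monic.
Reduced Gröbner basis: {x_1, x_2 - 1, x_3 - 2}.
Label its elements g_1 = x_1, g_2 = x_2 - 1, g_3 = x_3 - 2.

Reduce p = x_1x_2 - 3x_2x_3 + x_2 - 3x_3 + 7 modulo G:
  leading term x_1x_2: subtract (x_2)·g_1 from x_1x_2 - 3x_2x_3 + x_2 - 3x_3 + 7 → -3x_2x_3 + x_2 - 3x_3 + 7
  leading term x_2x_3: subtract (-3x_3)·g_2 from -3x_2x_3 + x_2 - 3x_3 + 7 → x_2 - 6x_3 + 7
  leading term x_2: subtract (1)·g_2 from x_2 - 6x_3 + 7 → -6x_3 + 8
  leading term x_3: subtract (-6)·g_3 from -6x_3 + 8 → -4
  leading term 1: no divisor's leading term divides it; move -4 to the remainder.
  normal form = -4.
The normal form is nonzero, so p ∉ I. Since p minus its normal form lies in I, I + (p) = I + (r) where r = -4; decide whether this ideal is the whole ring.
Here r = -4 is a nonzero constant, hence a unit: 1 ∈ I + (p), the Gröbner basis of I + (p) is {1}, and the enlarged system has no common solution — adjoining p is inconsistent.

Adjoining x_1x_2 - 3x_2x_3 + x_2 - 3x_3 + 7 makes the ideal the whole ring: the system is inconsistent.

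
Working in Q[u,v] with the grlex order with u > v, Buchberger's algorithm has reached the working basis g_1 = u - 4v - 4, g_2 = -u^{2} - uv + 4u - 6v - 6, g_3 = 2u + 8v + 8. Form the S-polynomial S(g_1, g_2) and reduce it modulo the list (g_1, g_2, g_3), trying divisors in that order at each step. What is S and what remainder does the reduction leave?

lcm(LM(g_1), LM(g_2)) = u^{2}.
S = (lcm/LT(g_1))·g_1 − (lcm/LT(g_2))·g_2 = -5uv - 6v - 6.
Reduce S modulo (g_1, g_2, g_3) in that order:
  leading term uv: subtract (-5v)·g_1 from -5uv - 6v - 6 → -20v^{2} - 26v - 6
  leading term v^{2}: no divisor's leading term divides it; move -20v^{2} to the remainder.
  leading term v: no divisor's leading term divides it; move -26v to the remainder.
  leading term 1: no divisor's leading term divides it; move -6 to the remainder.
The remainder -20v^{2} - 26v - 6 is nonzero, so it would be added as the next basis element.
An S-polynomial is built so that the two leading terms cancel; whether anything survives reduction is exactly the Gröbner-basis criterion.

S(g_1, g_2) = -5uv - 6v - 6; remainder on division = -20v^{2} - 26v - 6.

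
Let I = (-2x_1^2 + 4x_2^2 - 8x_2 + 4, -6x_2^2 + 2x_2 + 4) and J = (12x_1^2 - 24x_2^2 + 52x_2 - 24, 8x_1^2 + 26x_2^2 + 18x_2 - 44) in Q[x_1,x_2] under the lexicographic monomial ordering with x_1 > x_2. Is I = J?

No, the ideals differ.

For a fixed monomial order, each ideal has a unique reduced Gröbner basis; comparing bases decides equality.
Buchberger on the first generating set:
f_1 = -2x_1^2 + 4x_2^2 - 8x_2 + 4, LT = x_1^2.
f_2 = -6x_2^2 + 2x_2 + 4, LT = x_2^2.

The S-polynomials (S(f_1,f_2)) all reduce to 0 modulo the current basis, so we have a Gröbner basis.
Inter-reduce: drop elements whose leading term is divisible by another's, tail-reduce, and make monic.
Reduced Gröbner basis: {x_1^2 + 10/3x_2 - 10/3, x_2^2 - 1/3x_2 - 2/3}.

Buchberger on the second generating set:
h_1 = 12x_1^2 - 24x_2^2 + 52x_2 - 24, LT = x_1^2.
h_2 = 8x_1^2 + 26x_2^2 + 18x_2 - 44, LT = x_1^2.

S(h_1,h_2): lcm = x_1^2. S = -21/4x_2^2 + 25/12x_2 + 7/2.
  leading term x_2^2: no divisor's leading term divides it; move -21/4x_2^2 to the remainder.
  leading term x_2: no divisor's leading term divides it; move 25/12x_2 to the remainder.
  leading term 1: no divisor's leading term divides it; move 7/2 to the remainder.
  remainder -21/4x_2^2 + 25/12x_2 + 7/2 ≠ 0; add k_3 = -21/4x_2^2 + 25/12x_2 + 7/2 to the basis.

The other S-polynomials (S(h_1,k_3), S(h_2,k_3)) all reduce to 0 modulo the current basis, so we have a Gröbner basis.
Inter-reduce: drop elements whose leading term is divisible by another's, tail-reduce, and make monic.
Reduced Gröbner basis: {x_1^2 + 223/63x_2 - 10/3, x_2^2 - 25/63x_2 - 2/3}.

The bases are distinct; the ideals are different.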